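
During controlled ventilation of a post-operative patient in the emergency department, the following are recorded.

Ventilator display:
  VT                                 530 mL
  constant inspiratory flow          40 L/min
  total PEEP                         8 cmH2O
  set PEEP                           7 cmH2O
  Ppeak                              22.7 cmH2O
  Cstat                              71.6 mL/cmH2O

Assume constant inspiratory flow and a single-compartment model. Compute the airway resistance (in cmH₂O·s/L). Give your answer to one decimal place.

Flow: 40 L/min ÷ 60 = 0.6667 L/s.
Total PEEP = 8 cmH2O (set 7 + intrinsic 1); this is the baseline alveolar pressure.
Equation of motion (constant flow): PIP = Vt/C + R·V̇ + PEEP.
R·V̇ = PIP − Vt/C − PEEP = 22.7 − 530/71.6 − 8 = 22.7 − 7.402 − 8 = 7.298 cmH2O.
R = 7.298 / 0.6667 = 10.946 cmH2O·s/L.

10.9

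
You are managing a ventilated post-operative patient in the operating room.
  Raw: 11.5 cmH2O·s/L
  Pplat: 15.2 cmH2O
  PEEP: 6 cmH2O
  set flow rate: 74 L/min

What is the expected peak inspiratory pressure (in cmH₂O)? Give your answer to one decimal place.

29.4

Flow: 74 L/min ÷ 60 = 1.2333 L/s.
PIP = Pplat + Raw × flow = 15.2 + 11.5 × 1.2333 = 15.2 + 14.183 = 29.383 cmH2O.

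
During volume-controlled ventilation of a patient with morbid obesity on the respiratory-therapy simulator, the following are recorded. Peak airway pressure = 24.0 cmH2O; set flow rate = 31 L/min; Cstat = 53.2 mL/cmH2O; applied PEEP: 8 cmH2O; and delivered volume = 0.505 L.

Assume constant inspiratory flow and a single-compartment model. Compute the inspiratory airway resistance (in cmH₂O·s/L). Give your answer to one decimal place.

Flow: 31 L/min ÷ 60 = 0.5167 L/s.
Equation of motion (constant flow): PIP = Vt/C + R·V̇ + PEEP.
R·V̇ = PIP − Vt/C − PEEP = 24.0 − 505/53.2 − 8 = 24.0 − 9.492 − 8 = 6.508 cmH2O.
R = 6.508 / 0.5167 = 12.595 cmH2O·s/L.

12.6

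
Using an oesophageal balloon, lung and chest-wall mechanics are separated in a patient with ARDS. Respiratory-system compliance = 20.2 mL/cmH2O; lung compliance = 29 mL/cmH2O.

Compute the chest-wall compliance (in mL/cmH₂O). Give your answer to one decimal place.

1/Ccw = 1/Crs − 1/CL.
1/Ccw = 1/20.2 − 1/29 = 0.01502.
Ccw = 66.578 mL/cmH2O.

66.6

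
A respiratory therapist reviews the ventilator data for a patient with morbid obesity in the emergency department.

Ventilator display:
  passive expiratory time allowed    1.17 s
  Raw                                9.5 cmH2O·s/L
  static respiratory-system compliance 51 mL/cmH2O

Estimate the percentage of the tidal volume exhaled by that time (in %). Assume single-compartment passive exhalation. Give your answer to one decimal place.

τ = R × C = 9.5 × 51 mL/cmH2O = 9.5 × 0.051 L/cmH2O = 0.4845 s.
Passive exhalation: V(t)/V₀ = e^(−t/τ) = e^(−1.17/0.4845) = 0.08938.
Fraction exhaled = 1 − 0.08938 = 0.9106 → 91.06%.

91.1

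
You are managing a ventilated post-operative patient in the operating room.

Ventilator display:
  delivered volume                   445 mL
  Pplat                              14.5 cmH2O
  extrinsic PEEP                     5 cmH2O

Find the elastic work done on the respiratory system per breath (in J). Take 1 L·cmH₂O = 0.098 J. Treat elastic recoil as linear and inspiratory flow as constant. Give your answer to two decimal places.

0.21

Elastic work ≈ ½ × (Pplat − PEEP) × Vt = 0.5 × (14.5 − 5) × 0.445 L = 0.5 × 9.5 × 0.445 = 2.114 L·cmH2O.
× 0.098 J/(L·cmH2O) → 0.2072 J.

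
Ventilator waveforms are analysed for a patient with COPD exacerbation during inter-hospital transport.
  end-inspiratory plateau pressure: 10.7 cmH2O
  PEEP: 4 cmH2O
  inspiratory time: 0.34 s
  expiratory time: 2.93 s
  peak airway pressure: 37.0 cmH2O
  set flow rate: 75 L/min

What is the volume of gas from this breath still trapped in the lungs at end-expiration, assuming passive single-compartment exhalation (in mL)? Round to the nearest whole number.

47

Flow: 75 L/min ÷ 60 = 1.25 L/s.
Vt = flow × Ti = 1.25 L/s × 0.34 s × 1000 mL/L = 425.0 mL.
R = (PIP − Pplat)/V̇ = (37.0 − 10.7) / 1.25 = 26.3/1.25 = 21.04 cmH2O·s/L.
C = Vt/(Pplat − PEEP) = 425.0 / (10.7 − 4) = 425.0/6.7 = 63.433 mL/cmH2O.
τ = R × C = 21.04 × 0.06343 L/cmH2O = 1.335 s.
Fraction remaining = e^(−Te/τ) = e^(−2.93/1.335) = 0.1114.
Trapped volume = 425.0 × 0.1114 = 47.345 mL.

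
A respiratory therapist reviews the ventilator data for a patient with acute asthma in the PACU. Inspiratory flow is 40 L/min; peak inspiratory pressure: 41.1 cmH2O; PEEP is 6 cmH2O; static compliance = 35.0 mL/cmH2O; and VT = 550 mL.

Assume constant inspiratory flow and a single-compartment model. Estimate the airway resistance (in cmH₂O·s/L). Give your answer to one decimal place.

29.1

Flow: 40 L/min ÷ 60 = 0.6667 L/s.
Equation of motion (constant flow): PIP = Vt/C + R·V̇ + PEEP.
R·V̇ = PIP − Vt/C − PEEP = 41.1 − 550/35.0 − 6 = 41.1 − 15.714 − 6 = 19.386 cmH2O.
R = 19.386 / 0.6667 = 29.078 cmH2O·s/L.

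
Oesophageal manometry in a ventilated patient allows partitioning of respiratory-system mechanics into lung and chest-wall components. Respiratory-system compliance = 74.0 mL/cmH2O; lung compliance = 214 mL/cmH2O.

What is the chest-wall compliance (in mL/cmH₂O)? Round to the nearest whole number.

113

1/Ccw = 1/Crs − 1/CL.
1/Ccw = 1/74.0 − 1/214 = 0.008841.
Ccw = 113.11 mL/cmH2O.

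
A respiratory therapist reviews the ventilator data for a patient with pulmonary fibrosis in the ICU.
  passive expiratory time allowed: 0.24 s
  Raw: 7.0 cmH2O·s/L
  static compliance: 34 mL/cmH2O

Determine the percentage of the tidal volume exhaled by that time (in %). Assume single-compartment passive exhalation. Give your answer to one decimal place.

63.5

τ = R × C = 7.0 × 34 mL/cmH2O = 7.0 × 0.034 L/cmH2O = 0.238 s.
Passive exhalation: V(t)/V₀ = e^(−t/τ) = e^(−0.24/0.238) = 0.3648.
Fraction exhaled = 1 − 0.3648 = 0.6352 → 63.52%.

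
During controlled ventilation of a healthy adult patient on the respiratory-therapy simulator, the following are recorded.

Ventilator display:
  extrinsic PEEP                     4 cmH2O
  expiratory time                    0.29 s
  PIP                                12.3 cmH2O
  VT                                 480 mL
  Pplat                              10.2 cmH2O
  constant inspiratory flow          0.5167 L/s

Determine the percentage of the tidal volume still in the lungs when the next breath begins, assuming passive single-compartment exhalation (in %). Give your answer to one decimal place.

39.8

R = (PIP − Pplat)/V̇ = (12.3 − 10.2) / 0.5167 = 2.1/0.5167 = 4.064 cmH2O·s/L.
C = Vt/(Pplat − PEEP) = 480.0 / (10.2 − 4) = 480.0/6.2 = 77.419 mL/cmH2O.
τ = R × C = 4.064 × 0.07742 L/cmH2O = 0.3146 s.
Fraction remaining at end-expiration = e^(−Te/τ) = e^(−0.29/0.3146) = 0.3978 → 39.78%.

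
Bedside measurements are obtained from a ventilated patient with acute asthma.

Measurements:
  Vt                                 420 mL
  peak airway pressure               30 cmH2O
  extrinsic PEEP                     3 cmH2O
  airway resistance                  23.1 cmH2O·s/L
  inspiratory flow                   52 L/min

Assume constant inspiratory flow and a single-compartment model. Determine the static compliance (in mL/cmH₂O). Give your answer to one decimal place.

60.2

Flow: 52 L/min ÷ 60 = 0.8667 L/s.
Equation of motion (constant flow): PIP = Vt/C + R·V̇ + PEEP.
Vt/C = PIP − R·V̇ − PEEP = 30 − 23.1×0.8667 − 3 = 30 − 20.021 − 3 = 6.979 cmH2O.
C = Vt / 6.979 = 420 / 6.979 = 60.181 mL/cmH2O.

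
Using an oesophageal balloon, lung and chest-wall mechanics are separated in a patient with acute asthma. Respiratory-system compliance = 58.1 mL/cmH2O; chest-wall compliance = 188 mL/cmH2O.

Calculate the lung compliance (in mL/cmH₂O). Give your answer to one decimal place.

1/CL = 1/Crs − 1/Ccw.
1/CL = 1/58.1 − 1/188 = 0.01189.
CL = 84.104 mL/cmH2O.

84.1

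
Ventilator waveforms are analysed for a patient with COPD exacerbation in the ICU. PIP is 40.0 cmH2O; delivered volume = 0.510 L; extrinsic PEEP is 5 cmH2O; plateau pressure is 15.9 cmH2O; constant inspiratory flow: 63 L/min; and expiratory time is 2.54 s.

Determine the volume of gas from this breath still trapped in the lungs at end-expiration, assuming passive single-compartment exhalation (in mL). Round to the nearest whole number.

Flow: 63 L/min ÷ 60 = 1.05 L/s.
R = (PIP − Pplat)/V̇ = (40.0 − 15.9) / 1.05 = 24.1/1.05 = 22.952 cmH2O·s/L.
C = Vt/(Pplat − PEEP) = 510.0 / (15.9 − 5) = 510.0/10.9 = 46.789 mL/cmH2O.
τ = R × C = 22.952 × 0.04679 L/cmH2O = 1.074 s.
Fraction remaining = e^(−Te/τ) = e^(−2.54/1.074) = 0.09395.
Trapped volume = 510.0 × 0.09395 = 47.915 mL.

48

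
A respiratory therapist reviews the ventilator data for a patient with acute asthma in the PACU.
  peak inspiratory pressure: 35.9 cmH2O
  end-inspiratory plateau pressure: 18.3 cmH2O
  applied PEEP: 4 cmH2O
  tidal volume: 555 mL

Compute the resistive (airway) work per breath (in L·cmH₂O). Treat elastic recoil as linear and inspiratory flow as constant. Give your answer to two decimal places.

With constant inspiratory flow the resistive pressure is constant at PIP − Pplat = 35.9 − 18.3 = 17.6 cmH2O, so resistive work = 17.6 × 0.555 = 9.768 L·cmH2O.

9.77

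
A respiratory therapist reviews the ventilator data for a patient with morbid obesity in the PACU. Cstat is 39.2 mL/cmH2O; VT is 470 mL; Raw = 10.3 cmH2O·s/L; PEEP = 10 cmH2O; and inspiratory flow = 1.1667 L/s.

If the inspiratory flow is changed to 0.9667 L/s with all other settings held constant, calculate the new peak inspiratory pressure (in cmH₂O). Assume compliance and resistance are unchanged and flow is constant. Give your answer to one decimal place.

PIP = Vt/C + R·V̇ + PEEP (constant-flow equation of motion).
Only the resistive term changes: ΔPIP = R × ΔV̇ = 10.3 × (0.9667 − 1.1667) = 10.3 × -0.2 = -2.06 cmH2O.
Original PIP = 470/39.2 + 10.3×1.1667 + 10 = 34.007 cmH2O; new PIP = 34.007 + (-2.06) = 31.947 cmH2O.

31.9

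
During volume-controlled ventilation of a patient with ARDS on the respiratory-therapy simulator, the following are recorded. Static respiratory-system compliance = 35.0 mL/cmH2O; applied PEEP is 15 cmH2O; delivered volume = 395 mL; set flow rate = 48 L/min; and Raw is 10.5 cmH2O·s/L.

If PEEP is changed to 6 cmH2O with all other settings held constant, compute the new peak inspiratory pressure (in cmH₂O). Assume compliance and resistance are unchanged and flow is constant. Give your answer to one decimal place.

25.7

Flow: 48 L/min ÷ 60 = 0.8 L/s.
PIP = Vt/C + R·V̇ + PEEP (constant-flow equation of motion).
Only the baseline term changes: ΔPIP = ΔPEEP = 6 − 15 = -9.0 cmH2O.
Original PIP = 395/35.0 + 10.5×0.8 + 15 = 34.686 cmH2O; new PIP = 34.686 + (-9.0) = 25.686 cmH2O.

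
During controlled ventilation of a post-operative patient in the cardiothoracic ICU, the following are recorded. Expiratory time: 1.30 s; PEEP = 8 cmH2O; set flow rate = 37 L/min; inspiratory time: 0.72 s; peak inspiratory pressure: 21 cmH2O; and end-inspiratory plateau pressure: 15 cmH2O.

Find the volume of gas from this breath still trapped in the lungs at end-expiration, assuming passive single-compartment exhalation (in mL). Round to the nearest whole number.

Flow: 37 L/min ÷ 60 = 0.6167 L/s.
Vt = flow × Ti = 0.6167 L/s × 0.72 s × 1000 mL/L = 444.02 mL.
R = (PIP − Pplat)/V̇ = (21 − 15) / 0.6167 = 6.0/0.6167 = 9.729 cmH2O·s/L.
C = Vt/(Pplat − PEEP) = 444.02 / (15 − 8) = 444.02/7.0 = 63.431 mL/cmH2O.
τ = R × C = 9.729 × 0.06343 L/cmH2O = 0.6171 s.
Fraction remaining = e^(−Te/τ) = e^(−1.30/0.6171) = 0.1216.
Trapped volume = 444.02 × 0.1216 = 53.993 mL.

54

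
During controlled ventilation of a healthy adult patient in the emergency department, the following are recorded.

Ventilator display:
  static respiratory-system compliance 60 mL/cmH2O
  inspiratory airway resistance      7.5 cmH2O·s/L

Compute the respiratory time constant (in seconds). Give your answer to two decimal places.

τ = R × C = 7.5 × 60 mL/cmH2O = 7.5 × 0.060 L/cmH2O = 0.45 s.

0.45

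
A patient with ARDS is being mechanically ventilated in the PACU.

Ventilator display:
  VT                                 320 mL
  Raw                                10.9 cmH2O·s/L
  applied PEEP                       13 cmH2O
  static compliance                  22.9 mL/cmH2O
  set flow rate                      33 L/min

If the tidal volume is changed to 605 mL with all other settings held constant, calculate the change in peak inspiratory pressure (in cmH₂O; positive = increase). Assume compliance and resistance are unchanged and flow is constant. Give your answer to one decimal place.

12.4

PIP = Vt/C + R·V̇ + PEEP (constant-flow equation of motion).
Only the elastic term changes: ΔPIP = ΔVt / C = (605 − 320) / 22.9 = 12.445 cmH2O.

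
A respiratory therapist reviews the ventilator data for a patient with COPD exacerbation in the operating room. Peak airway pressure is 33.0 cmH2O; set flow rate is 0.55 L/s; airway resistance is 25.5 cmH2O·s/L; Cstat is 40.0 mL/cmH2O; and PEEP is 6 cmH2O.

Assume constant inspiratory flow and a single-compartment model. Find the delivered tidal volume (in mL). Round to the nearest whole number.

519

Equation of motion (constant flow): PIP = Vt/C + R·V̇ + PEEP.
Vt/C = PIP − R·V̇ − PEEP = 33.0 − 14.025 − 6 = 12.975 cmH2O.
Vt = C × 12.975 = 40.0 × 12.975 = 519.0 mL.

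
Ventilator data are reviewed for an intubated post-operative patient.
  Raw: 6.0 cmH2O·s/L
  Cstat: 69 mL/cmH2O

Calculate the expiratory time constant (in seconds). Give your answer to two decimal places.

0.41

τ = R × C = 6.0 × 69 mL/cmH2O = 6.0 × 0.069 L/cmH2O = 0.414 s.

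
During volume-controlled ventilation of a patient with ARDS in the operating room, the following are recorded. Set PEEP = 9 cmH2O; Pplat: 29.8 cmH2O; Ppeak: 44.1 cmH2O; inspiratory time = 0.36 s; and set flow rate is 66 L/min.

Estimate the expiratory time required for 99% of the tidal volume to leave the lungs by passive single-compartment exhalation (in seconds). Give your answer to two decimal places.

Flow: 66 L/min ÷ 60 = 1.1 L/s.
Vt = flow × Ti = 1.1 L/s × 0.36 s × 1000 mL/L = 396.0 mL.
R = (PIP − Pplat)/V̇ = (44.1 − 29.8) / 1.1 = 14.3/1.1 = 13.0 cmH2O·s/L.
C = Vt/(Pplat − PEEP) = 396.0 / (29.8 − 9) = 396.0/20.8 = 19.038 mL/cmH2O.
τ = R × C = 13.0 × 0.01904 L/cmH2O = 0.2475 s.
t = −τ·ln(1 − 0.99) = −0.2475·ln(0.01) = 1.14 s.

1.14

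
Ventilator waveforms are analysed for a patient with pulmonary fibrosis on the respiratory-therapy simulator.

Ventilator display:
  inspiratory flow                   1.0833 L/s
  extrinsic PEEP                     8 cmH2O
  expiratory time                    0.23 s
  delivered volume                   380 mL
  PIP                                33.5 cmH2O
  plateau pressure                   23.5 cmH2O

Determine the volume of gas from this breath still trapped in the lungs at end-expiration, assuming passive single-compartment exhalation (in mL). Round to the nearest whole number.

R = (PIP − Pplat)/V̇ = (33.5 − 23.5) / 1.0833 = 10.0/1.0833 = 9.231 cmH2O·s/L.
C = Vt/(Pplat − PEEP) = 380.0 / (23.5 − 8) = 380.0/15.5 = 24.516 mL/cmH2O.
τ = R × C = 9.231 × 0.02452 L/cmH2O = 0.2263 s.
Fraction remaining = e^(−Te/τ) = e^(−0.23/0.2263) = 0.3619.
Trapped volume = 380.0 × 0.3619 = 137.52 mL.

138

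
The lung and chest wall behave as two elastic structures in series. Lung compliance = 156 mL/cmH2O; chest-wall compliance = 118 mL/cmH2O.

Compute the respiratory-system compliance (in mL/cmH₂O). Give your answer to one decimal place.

Lung and chest wall are elastances in series: 1/Crs = 1/CL + 1/Ccw.
1/Crs = 1/156 + 1/118 = 0.01488.
Crs = 67.204 mL/cmH2O.

67.2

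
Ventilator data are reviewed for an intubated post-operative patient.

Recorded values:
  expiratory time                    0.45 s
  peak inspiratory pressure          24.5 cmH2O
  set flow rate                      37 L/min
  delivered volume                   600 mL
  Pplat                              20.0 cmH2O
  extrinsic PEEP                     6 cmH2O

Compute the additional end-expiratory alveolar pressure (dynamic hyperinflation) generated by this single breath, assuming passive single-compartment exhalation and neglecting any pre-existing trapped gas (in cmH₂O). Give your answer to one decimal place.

Flow: 37 L/min ÷ 60 = 0.6167 L/s.
R = (PIP − Pplat)/V̇ = (24.5 − 20.0) / 0.6167 = 4.5/0.6167 = 7.297 cmH2O·s/L.
C = Vt/(Pplat − PEEP) = 600.0 / (20.0 − 6) = 600.0/14.0 = 42.857 mL/cmH2O.
τ = R × C = 7.297 × 0.04286 L/cmH2O = 0.3127 s.
Fraction remaining = e^(−Te/τ) = e^(−0.45/0.3127) = 0.2371; trapped volume = 600.0 × 0.2371 = 142.26 mL.
Additional alveolar pressure from trapping ≈ V_trapped / C = 142.26 / 42.857 = 3.319 cmH2O.

3.3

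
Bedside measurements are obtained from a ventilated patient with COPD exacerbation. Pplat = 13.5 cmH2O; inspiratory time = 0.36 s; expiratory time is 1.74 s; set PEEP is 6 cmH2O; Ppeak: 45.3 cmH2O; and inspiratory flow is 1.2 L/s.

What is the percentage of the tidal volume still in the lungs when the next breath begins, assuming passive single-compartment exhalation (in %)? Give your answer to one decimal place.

Vt = flow × Ti = 1.2 L/s × 0.36 s × 1000 mL/L = 432.0 mL.
R = (PIP − Pplat)/V̇ = (45.3 − 13.5) / 1.2 = 31.8/1.2 = 26.5 cmH2O·s/L.
C = Vt/(Pplat − PEEP) = 432.0 / (13.5 − 6) = 432.0/7.5 = 57.6 mL/cmH2O.
τ = R × C = 26.5 × 0.0576 L/cmH2O = 1.526 s.
Fraction remaining at end-expiration = e^(−Te/τ) = e^(−1.74/1.526) = 0.3197 → 31.97%.

32.0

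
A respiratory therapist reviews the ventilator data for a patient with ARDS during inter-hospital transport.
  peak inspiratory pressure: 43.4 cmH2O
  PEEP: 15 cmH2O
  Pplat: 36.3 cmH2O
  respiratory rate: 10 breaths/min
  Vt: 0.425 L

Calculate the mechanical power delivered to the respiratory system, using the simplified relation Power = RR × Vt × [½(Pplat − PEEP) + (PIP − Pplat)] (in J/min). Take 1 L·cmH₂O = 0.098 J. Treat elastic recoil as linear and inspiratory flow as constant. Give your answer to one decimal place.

Per-breath work = Vt × [½(Pplat−PEEP) + (PIP−Pplat)] = 0.425 × [0.5×21.3 + 7.1] = 0.425 × 17.75 = 7.544 L·cmH2O.
Power = 10 × 7.544 = 75.44 L·cmH2O/min.
× 0.098 J/(L·cmH2O) → 7.393 J/min.

7.4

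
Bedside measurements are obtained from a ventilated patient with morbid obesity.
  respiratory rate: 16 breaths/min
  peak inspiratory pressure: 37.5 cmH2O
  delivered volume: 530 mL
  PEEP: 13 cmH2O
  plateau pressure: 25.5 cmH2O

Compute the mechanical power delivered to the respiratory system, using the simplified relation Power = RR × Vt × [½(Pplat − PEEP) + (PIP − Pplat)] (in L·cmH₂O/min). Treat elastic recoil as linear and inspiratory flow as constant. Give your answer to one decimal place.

154.8

Per-breath work = Vt × [½(Pplat−PEEP) + (PIP−Pplat)] = 0.530 × [0.5×12.5 + 12.0] = 0.530 × 18.25 = 9.673 L·cmH2O.
Power = 16 × 9.673 = 154.77 L·cmH2O/min.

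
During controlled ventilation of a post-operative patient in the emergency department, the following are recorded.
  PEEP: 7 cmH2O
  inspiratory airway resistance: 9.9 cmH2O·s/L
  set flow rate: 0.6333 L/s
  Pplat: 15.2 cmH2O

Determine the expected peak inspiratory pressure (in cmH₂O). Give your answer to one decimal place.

PIP = Pplat + Raw × flow = 15.2 + 9.9 × 0.6333 = 15.2 + 6.27 = 21.47 cmH2O.

21.5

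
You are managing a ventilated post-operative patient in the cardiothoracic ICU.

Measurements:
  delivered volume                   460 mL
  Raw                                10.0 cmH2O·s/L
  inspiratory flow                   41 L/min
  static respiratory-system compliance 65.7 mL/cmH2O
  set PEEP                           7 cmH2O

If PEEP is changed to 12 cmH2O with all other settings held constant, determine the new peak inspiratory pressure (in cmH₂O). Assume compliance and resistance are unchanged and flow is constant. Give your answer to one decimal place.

Flow: 41 L/min ÷ 60 = 0.6833 L/s.
PIP = Vt/C + R·V̇ + PEEP (constant-flow equation of motion).
Only the baseline term changes: ΔPIP = ΔPEEP = 12 − 7 = 5.0 cmH2O.
Original PIP = 460/65.7 + 10.0×0.6833 + 7 = 20.835 cmH2O; new PIP = 20.835 + (5.0) = 25.835 cmH2O.

25.8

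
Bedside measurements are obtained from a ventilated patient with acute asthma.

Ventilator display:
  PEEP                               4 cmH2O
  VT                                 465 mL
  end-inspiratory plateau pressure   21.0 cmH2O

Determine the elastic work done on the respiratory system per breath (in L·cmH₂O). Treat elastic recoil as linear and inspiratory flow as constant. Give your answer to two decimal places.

Elastic work ≈ ½ × (Pplat − PEEP) × Vt = 0.5 × (21.0 − 4) × 0.465 L = 0.5 × 17.0 × 0.465 = 3.953 L·cmH2O.

3.95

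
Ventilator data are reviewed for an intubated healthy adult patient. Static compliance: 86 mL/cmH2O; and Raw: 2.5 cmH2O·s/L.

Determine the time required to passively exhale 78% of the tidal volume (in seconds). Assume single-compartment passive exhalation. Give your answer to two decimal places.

0.33

τ = R × C = 2.5 × 86 mL/cmH2O = 2.5 × 0.086 L/cmH2O = 0.215 s.
Exhaled fraction f = 1 − e^(−t/τ) → t = −τ·ln(1 − f) = −0.215·ln(0.22) = 0.3255 s.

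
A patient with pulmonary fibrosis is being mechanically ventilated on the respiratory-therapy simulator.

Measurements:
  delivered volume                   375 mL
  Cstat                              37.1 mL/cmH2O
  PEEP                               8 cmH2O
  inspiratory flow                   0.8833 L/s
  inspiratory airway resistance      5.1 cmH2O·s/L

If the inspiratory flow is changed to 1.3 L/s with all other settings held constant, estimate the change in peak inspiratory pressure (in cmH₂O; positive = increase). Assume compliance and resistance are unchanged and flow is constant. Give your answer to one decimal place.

2.1

PIP = Vt/C + R·V̇ + PEEP (constant-flow equation of motion).
Only the resistive term changes: ΔPIP = R × ΔV̇ = 5.1 × (1.3 − 0.8833) = 5.1 × 0.4167 = 2.125 cmH2O.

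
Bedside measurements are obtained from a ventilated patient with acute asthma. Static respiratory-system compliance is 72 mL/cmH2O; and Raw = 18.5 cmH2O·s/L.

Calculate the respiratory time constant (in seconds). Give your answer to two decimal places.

τ = R × C = 18.5 × 72 mL/cmH2O = 18.5 × 0.072 L/cmH2O = 1.332 s.

1.33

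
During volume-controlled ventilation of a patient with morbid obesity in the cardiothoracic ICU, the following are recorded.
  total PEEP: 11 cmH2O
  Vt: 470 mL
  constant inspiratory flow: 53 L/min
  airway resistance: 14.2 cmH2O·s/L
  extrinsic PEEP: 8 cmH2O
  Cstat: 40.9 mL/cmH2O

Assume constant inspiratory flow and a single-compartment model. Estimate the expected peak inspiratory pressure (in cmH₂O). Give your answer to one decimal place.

Flow: 53 L/min ÷ 60 = 0.8833 L/s.
Total PEEP = 11 cmH2O (set 8 + intrinsic 3); this is the baseline alveolar pressure.
Equation of motion (constant flow): PIP = Vt/C + R·V̇ + PEEP.
PIP = 470/40.9 + 14.2×0.8833 + 11 = 11.491 + 12.543 + 11 = 35.034 cmH2O.

35.0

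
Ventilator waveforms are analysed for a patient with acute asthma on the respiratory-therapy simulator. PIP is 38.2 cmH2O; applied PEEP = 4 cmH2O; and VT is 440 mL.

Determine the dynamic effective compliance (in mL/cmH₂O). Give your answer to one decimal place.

12.9

Dynamic compliance = Vt / (PIP − PEEP) = 440 / (38.2 − 4) = 440 / 34.2 = 12.865 mL/cmH2O.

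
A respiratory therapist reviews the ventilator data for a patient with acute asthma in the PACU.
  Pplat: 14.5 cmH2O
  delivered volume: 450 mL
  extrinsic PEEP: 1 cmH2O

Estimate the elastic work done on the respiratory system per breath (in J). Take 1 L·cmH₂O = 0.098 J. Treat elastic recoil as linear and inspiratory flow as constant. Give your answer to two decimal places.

Elastic work ≈ ½ × (Pplat − PEEP) × Vt = 0.5 × (14.5 − 1) × 0.450 L = 0.5 × 13.5 × 0.450 = 3.038 L·cmH2O.
× 0.098 J/(L·cmH2O) → 0.2977 J.

0.30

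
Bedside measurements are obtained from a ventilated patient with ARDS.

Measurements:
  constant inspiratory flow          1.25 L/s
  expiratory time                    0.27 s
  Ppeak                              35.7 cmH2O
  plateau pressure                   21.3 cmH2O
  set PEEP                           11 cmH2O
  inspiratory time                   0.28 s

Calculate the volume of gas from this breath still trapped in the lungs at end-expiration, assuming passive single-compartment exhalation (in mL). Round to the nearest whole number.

Vt = flow × Ti = 1.25 L/s × 0.28 s × 1000 mL/L = 350.0 mL.
R = (PIP − Pplat)/V̇ = (35.7 − 21.3) / 1.25 = 14.4/1.25 = 11.52 cmH2O·s/L.
C = Vt/(Pplat − PEEP) = 350.0 / (21.3 − 11) = 350.0/10.3 = 33.981 mL/cmH2O.
τ = R × C = 11.52 × 0.03398 L/cmH2O = 0.3914 s.
Fraction remaining = e^(−Te/τ) = e^(−0.27/0.3914) = 0.5017.
Trapped volume = 350.0 × 0.5017 = 175.6 mL.

176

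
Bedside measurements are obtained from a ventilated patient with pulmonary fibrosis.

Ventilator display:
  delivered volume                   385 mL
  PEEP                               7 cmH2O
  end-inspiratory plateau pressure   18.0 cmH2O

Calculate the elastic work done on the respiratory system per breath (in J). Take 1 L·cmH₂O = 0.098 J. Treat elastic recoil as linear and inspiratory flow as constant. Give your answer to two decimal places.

Elastic work ≈ ½ × (Pplat − PEEP) × Vt = 0.5 × (18.0 − 7) × 0.385 L = 0.5 × 11.0 × 0.385 = 2.118 L·cmH2O.
× 0.098 J/(L·cmH2O) → 0.2076 J.

0.21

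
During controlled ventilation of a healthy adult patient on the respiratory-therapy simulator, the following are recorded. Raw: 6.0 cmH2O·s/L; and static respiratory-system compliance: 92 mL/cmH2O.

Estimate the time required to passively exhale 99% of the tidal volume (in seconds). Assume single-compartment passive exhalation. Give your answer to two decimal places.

τ = R × C = 6.0 × 92 mL/cmH2O = 6.0 × 0.092 L/cmH2O = 0.552 s.
Exhaled fraction f = 1 − e^(−t/τ) → t = −τ·ln(1 − f) = −0.552·ln(0.01) = 2.542 s.

2.54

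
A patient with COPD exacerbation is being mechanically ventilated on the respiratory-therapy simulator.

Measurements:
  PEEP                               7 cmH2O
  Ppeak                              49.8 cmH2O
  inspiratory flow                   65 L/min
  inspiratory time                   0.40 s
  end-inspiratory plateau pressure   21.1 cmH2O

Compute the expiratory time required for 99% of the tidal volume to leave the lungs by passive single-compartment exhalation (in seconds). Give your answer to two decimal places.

Flow: 65 L/min ÷ 60 = 1.0833 L/s.
Vt = flow × Ti = 1.0833 L/s × 0.40 s × 1000 mL/L = 433.32 mL.
R = (PIP − Pplat)/V̇ = (49.8 − 21.1) / 1.0833 = 28.7/1.0833 = 26.493 cmH2O·s/L.
C = Vt/(Pplat − PEEP) = 433.32 / (21.1 − 7) = 433.32/14.1 = 30.732 mL/cmH2O.
τ = R × C = 26.493 × 0.03073 L/cmH2O = 0.8141 s.
t = −τ·ln(1 − 0.99) = −0.8141·ln(0.01) = 3.749 s.

3.75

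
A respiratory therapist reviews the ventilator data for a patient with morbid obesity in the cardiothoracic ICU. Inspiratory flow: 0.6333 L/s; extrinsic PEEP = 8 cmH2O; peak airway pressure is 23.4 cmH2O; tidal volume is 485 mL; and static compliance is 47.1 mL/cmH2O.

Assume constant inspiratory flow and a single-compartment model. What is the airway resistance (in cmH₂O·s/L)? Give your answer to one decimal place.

8.1

Equation of motion (constant flow): PIP = Vt/C + R·V̇ + PEEP.
R·V̇ = PIP − Vt/C − PEEP = 23.4 − 485/47.1 − 8 = 23.4 − 10.297 − 8 = 5.103 cmH2O.
R = 5.103 / 0.6333 = 8.058 cmH2O·s/L.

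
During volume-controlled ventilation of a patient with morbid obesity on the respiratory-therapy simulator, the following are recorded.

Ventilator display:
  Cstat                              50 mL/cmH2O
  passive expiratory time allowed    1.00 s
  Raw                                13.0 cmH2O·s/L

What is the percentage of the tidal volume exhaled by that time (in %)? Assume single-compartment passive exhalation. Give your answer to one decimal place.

78.5

τ = R × C = 13.0 × 50 mL/cmH2O = 13.0 × 0.050 L/cmH2O = 0.65 s.
Passive exhalation: V(t)/V₀ = e^(−t/τ) = e^(−1.00/0.65) = 0.2147.
Fraction exhaled = 1 − 0.2147 = 0.7853 → 78.53%.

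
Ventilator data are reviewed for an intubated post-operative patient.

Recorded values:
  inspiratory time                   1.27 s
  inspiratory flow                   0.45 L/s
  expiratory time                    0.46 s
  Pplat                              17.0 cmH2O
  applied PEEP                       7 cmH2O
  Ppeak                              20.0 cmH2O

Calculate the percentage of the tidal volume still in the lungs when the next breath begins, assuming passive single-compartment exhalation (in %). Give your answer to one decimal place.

29.9

Vt = flow × Ti = 0.45 L/s × 1.27 s × 1000 mL/L = 571.5 mL.
R = (PIP − Pplat)/V̇ = (20.0 − 17.0) / 0.45 = 3.0/0.45 = 6.667 cmH2O·s/L.
C = Vt/(Pplat − PEEP) = 571.5 / (17.0 − 7) = 571.5/10.0 = 57.15 mL/cmH2O.
τ = R × C = 6.667 × 0.05715 L/cmH2O = 0.381 s.
Fraction remaining at end-expiration = e^(−Te/τ) = e^(−0.46/0.381) = 0.299 → 29.9%.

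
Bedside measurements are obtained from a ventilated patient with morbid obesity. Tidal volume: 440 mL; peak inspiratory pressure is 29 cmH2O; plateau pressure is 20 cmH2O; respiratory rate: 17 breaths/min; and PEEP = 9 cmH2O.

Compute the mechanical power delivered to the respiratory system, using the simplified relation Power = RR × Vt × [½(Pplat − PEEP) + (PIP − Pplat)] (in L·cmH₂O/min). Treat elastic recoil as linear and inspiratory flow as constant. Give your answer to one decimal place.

Per-breath work = Vt × [½(Pplat−PEEP) + (PIP−Pplat)] = 0.440 × [0.5×11.0 + 9.0] = 0.440 × 14.5 = 6.38 L·cmH2O.
Power = 17 × 6.38 = 108.46 L·cmH2O/min.

108.5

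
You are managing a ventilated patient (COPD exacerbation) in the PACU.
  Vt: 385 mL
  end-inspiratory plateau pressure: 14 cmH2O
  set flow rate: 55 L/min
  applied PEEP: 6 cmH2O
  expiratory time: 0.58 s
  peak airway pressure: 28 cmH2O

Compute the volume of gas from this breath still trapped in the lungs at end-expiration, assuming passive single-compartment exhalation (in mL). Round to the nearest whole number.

175

Flow: 55 L/min ÷ 60 = 0.9167 L/s.
R = (PIP − Pplat)/V̇ = (28 − 14) / 0.9167 = 14.0/0.9167 = 15.272 cmH2O·s/L.
C = Vt/(Pplat − PEEP) = 385.0 / (14 − 6) = 385.0/8.0 = 48.125 mL/cmH2O.
τ = R × C = 15.272 × 0.04813 L/cmH2O = 0.735 s.
Fraction remaining = e^(−Te/τ) = e^(−0.58/0.735) = 0.4542.
Trapped volume = 385.0 × 0.4542 = 174.87 mL.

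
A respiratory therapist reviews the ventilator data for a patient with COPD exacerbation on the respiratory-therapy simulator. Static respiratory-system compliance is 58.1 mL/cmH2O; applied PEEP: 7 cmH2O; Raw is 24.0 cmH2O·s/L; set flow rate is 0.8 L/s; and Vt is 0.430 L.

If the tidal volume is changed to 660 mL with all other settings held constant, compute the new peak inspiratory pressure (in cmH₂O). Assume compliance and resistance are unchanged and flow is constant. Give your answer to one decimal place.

PIP = Vt/C + R·V̇ + PEEP (constant-flow equation of motion).
Only the elastic term changes: ΔPIP = ΔVt / C = (660 − 430) / 58.1 = 3.959 cmH2O.
Original PIP = 430/58.1 + 24.0×0.8 + 7 = 33.601 cmH2O; new PIP = 33.601 + (3.959) = 37.56 cmH2O.

37.6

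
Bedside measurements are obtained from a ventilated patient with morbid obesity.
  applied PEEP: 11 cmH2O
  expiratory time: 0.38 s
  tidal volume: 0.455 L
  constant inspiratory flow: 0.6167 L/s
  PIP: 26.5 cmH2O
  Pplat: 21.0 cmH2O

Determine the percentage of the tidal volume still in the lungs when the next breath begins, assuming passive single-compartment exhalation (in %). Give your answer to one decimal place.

39.2

R = (PIP − Pplat)/V̇ = (26.5 − 21.0) / 0.6167 = 5.5/0.6167 = 8.918 cmH2O·s/L.
C = Vt/(Pplat − PEEP) = 455.0 / (21.0 − 11) = 455.0/10.0 = 45.5 mL/cmH2O.
τ = R × C = 8.918 × 0.0455 L/cmH2O = 0.4058 s.
Fraction remaining at end-expiration = e^(−Te/τ) = e^(−0.38/0.4058) = 0.392 → 39.2%.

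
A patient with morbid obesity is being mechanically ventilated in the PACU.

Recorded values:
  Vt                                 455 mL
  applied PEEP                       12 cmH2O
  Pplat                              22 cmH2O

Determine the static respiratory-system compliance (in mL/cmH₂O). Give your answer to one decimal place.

45.5

Cstat = Vt / (Pplat − PEEP) = 455 / (22 − 12) = 455 / 10.0 = 45.5 mL/cmH2O.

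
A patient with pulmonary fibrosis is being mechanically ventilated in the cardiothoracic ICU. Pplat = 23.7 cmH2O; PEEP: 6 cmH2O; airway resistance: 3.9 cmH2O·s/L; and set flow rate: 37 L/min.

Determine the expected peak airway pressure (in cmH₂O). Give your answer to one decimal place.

26.1

Flow: 37 L/min ÷ 60 = 0.6167 L/s.
PIP = Pplat + Raw × flow = 23.7 + 3.9 × 0.6167 = 23.7 + 2.405 = 26.105 cmH2O.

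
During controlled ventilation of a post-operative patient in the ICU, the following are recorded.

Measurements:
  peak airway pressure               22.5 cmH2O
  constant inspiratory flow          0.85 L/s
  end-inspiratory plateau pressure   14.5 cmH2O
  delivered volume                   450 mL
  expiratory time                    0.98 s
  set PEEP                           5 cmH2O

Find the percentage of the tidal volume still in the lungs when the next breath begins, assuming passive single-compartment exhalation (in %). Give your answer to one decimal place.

11.1

R = (PIP − Pplat)/V̇ = (22.5 − 14.5) / 0.85 = 8.0/0.85 = 9.412 cmH2O·s/L.
C = Vt/(Pplat − PEEP) = 450.0 / (14.5 − 5) = 450.0/9.5 = 47.368 mL/cmH2O.
τ = R × C = 9.412 × 0.04737 L/cmH2O = 0.4458 s.
Fraction remaining at end-expiration = e^(−Te/τ) = e^(−0.98/0.4458) = 0.111 → 11.1%.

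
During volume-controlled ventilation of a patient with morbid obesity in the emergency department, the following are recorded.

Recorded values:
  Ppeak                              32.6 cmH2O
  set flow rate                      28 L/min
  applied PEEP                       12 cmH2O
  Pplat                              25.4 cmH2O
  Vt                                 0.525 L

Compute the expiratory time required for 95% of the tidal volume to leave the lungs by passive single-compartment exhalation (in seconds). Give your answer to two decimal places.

1.81

Flow: 28 L/min ÷ 60 = 0.4667 L/s.
R = (PIP − Pplat)/V̇ = (32.6 − 25.4) / 0.4667 = 7.2/0.4667 = 15.427 cmH2O·s/L.
C = Vt/(Pplat − PEEP) = 525.0 / (25.4 − 12) = 525.0/13.4 = 39.179 mL/cmH2O.
τ = R × C = 15.427 × 0.03918 L/cmH2O = 0.6044 s.
t = −τ·ln(1 − 0.95) = −0.6044·ln(0.05) = 1.811 s.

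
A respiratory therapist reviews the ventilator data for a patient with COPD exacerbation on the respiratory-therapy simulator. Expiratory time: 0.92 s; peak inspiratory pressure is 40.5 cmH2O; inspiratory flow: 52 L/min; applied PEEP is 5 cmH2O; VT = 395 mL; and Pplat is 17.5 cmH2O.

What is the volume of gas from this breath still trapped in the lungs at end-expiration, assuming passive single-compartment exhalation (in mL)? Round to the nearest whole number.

Flow: 52 L/min ÷ 60 = 0.8667 L/s.
R = (PIP − Pplat)/V̇ = (40.5 − 17.5) / 0.8667 = 23.0/0.8667 = 26.537 cmH2O·s/L.
C = Vt/(Pplat − PEEP) = 395.0 / (17.5 − 5) = 395.0/12.5 = 31.6 mL/cmH2O.
τ = R × C = 26.537 × 0.0316 L/cmH2O = 0.8386 s.
Fraction remaining = e^(−Te/τ) = e^(−0.92/0.8386) = 0.3338.
Trapped volume = 395.0 × 0.3338 = 131.85 mL.

132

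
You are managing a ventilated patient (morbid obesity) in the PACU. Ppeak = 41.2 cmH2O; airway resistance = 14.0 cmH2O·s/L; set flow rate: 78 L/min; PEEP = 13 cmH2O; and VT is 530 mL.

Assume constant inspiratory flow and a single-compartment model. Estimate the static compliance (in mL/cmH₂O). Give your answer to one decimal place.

Flow: 78 L/min ÷ 60 = 1.3 L/s.
Equation of motion (constant flow): PIP = Vt/C + R·V̇ + PEEP.
Vt/C = PIP − R·V̇ − PEEP = 41.2 − 14.0×1.3 − 13 = 41.2 − 18.2 − 13 = 10.0 cmH2O.
C = Vt / 10.0 = 530 / 10.0 = 53.0 mL/cmH2O.

53.0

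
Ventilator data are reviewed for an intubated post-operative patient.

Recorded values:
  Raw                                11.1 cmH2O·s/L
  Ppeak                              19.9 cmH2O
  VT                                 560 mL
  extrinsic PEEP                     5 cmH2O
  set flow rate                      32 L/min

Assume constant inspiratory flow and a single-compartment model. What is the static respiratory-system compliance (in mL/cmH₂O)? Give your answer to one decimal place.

62.4

Flow: 32 L/min ÷ 60 = 0.5333 L/s.
Equation of motion (constant flow): PIP = Vt/C + R·V̇ + PEEP.
Vt/C = PIP − R·V̇ − PEEP = 19.9 − 11.1×0.5333 − 5 = 19.9 − 5.92 − 5 = 8.98 cmH2O.
C = Vt / 8.98 = 560 / 8.98 = 62.361 mL/cmH2O.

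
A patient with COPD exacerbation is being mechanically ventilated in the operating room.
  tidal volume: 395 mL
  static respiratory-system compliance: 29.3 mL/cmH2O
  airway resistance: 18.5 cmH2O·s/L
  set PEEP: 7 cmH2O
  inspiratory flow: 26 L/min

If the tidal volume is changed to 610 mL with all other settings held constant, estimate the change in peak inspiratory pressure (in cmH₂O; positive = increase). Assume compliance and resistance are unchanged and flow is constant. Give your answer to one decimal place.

7.3

PIP = Vt/C + R·V̇ + PEEP (constant-flow equation of motion).
Only the elastic term changes: ΔPIP = ΔVt / C = (610 − 395) / 29.3 = 7.338 cmH2O.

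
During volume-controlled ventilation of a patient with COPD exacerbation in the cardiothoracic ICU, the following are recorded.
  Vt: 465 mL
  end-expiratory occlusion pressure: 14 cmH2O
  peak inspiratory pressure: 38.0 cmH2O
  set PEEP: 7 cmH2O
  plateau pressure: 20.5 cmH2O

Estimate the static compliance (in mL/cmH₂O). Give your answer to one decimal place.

End-expiratory occlusion gives total PEEP = 14 cmH2O (intrinsic PEEP = 14 − 7 = 7). Use total PEEP for the elastic gradient.
Cstat = Vt / (Pplat − PEEPtotal) = 465 / (20.5 − 14) = 465 / 6.5 = 71.538 mL/cmH2O.

71.5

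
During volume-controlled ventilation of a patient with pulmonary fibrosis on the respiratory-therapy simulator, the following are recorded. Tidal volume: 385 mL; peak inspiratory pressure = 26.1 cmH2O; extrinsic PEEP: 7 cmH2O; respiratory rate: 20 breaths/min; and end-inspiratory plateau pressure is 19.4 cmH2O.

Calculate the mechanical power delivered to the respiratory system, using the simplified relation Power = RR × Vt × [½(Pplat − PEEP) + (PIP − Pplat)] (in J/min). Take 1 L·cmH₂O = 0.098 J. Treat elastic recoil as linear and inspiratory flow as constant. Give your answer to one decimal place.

9.7

Per-breath work = Vt × [½(Pplat−PEEP) + (PIP−Pplat)] = 0.385 × [0.5×12.4 + 6.7] = 0.385 × 12.9 = 4.967 L·cmH2O.
Power = 20 × 4.967 = 99.34 L·cmH2O/min.
× 0.098 J/(L·cmH2O) → 9.735 J/min.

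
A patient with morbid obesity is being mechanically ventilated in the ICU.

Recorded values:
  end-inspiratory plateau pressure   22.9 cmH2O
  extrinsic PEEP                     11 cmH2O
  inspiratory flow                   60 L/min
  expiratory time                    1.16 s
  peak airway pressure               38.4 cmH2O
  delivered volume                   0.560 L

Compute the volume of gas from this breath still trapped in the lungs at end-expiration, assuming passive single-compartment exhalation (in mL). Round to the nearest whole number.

114

Flow: 60 L/min ÷ 60 = 1 L/s.
R = (PIP − Pplat)/V̇ = (38.4 − 22.9) / 1 = 15.5/1 = 15.5 cmH2O·s/L.
C = Vt/(Pplat − PEEP) = 560.0 / (22.9 − 11) = 560.0/11.9 = 47.059 mL/cmH2O.
τ = R × C = 15.5 × 0.04706 L/cmH2O = 0.7294 s.
Fraction remaining = e^(−Te/τ) = e^(−1.16/0.7294) = 0.2039.
Trapped volume = 560.0 × 0.2039 = 114.18 mL.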